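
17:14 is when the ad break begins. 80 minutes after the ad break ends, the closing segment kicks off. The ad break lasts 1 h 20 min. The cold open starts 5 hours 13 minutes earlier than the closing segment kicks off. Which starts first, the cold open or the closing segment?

the cold open

The ad break ends at 17:14 + 80 min = 18:34.
The closing segment starts at 18:34 + 80 min = 19:54.
The cold open starts at 19:54 − 313 min = 14:41.
The cold open starts at 14:41 and the closing segment starts at 19:54, so the cold open is first.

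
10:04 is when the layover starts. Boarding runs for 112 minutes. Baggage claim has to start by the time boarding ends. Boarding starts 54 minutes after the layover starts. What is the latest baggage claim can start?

Boarding starts at 10:04 + 54 min = 10:58.
Boarding ends at 10:58 + 112 min = 12:50.
Baggage claim is bounded by boarding, so the latest it can start is 12:50.

12:50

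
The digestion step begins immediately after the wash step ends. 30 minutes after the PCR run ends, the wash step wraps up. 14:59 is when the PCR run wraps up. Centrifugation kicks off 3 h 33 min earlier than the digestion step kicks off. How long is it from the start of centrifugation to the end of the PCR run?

The wash step ends at 14:59 + 30 min = 15:29.
So the digestion step starts at 15:29.
Centrifugation starts at 15:29 − 213 min = 11:56.
From 11:56 to 14:59 is 183 minutes.

183 minutes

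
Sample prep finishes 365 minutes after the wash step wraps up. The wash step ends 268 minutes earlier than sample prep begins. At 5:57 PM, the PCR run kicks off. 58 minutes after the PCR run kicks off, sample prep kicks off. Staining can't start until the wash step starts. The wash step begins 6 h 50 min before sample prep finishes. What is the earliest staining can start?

Sample prep starts at 5:57 PM + 58 min = 6:55 PM.
The wash step ends at 6:55 PM − 268 min = 2:27 PM.
Sample prep ends at 2:27 PM + 365 min = 8:32 PM.
The wash step starts at 8:32 PM − 410 min = 1:42 PM.
Staining is bounded by the wash step, so the earliest it can start is 1:42 PM.

1:42 PM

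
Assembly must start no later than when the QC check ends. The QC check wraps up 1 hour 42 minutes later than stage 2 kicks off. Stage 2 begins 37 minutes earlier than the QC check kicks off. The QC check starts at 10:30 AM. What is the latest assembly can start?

11:35 AM

Stage 2 starts at 10:30 AM − 37 min = 9:53 AM.
The QC check ends at 9:53 AM + 102 min = 11:35 AM.
Assembly is bounded by the QC check, so the latest it can start is 11:35 AM.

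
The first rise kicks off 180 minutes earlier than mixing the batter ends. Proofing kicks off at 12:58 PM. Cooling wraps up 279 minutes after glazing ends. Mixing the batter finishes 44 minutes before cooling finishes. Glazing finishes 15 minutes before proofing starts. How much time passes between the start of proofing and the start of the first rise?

40 minutes

Glazing ends at 12:58 PM − 15 min = 12:43 PM.
Cooling ends at 12:43 PM + 279 min = 5:22 PM.
Mixing the batter ends at 5:22 PM − 44 min = 4:38 PM.
The first rise starts at 4:38 PM − 180 min = 1:38 PM.
From 12:58 PM to 1:38 PM is 40 minutes.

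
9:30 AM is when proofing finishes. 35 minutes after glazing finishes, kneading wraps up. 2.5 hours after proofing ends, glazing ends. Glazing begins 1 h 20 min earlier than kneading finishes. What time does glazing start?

11:15 AM

Glazing ends at 9:30 AM + 150 min = 12:00 PM.
Kneading ends at 12:00 PM + 35 min = 12:35 PM.
Glazing starts at 12:35 PM − 80 min = 11:15 AM.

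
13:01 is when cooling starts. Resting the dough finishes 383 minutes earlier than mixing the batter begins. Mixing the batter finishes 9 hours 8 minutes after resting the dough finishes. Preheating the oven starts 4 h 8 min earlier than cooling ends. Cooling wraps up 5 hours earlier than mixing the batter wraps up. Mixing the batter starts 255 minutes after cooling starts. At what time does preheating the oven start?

Mixing the batter starts at 13:01 + 255 min = 17:16.
Resting the dough ends at 17:16 − 383 min = 10:53.
Mixing the batter ends at 10:53 + 548 min = 20:01.
Cooling ends at 20:01 − 300 min = 15:01.
Preheating the oven starts at 15:01 − 248 min = 10:53.

10:53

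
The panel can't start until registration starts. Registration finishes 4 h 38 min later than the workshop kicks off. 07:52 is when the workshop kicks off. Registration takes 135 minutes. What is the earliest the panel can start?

Registration ends at 07:52 + 278 min = 12:30.
Registration starts at 12:30 − 135 min = 10:15.
The panel is bounded by registration, so the earliest it can start is 10:15.

10:15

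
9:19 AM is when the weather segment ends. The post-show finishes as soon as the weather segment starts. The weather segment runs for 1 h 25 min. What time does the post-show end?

7:54 AM

The weather segment starts at 9:19 AM − 85 min = 7:54 AM.
So the post-show ends at 7:54 AM.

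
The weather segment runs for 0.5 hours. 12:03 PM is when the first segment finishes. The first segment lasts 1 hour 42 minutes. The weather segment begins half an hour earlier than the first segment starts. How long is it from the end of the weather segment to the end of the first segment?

1 h 42 min

The first segment starts at 12:03 PM − 102 min = 10:21 AM.
The weather segment starts at 10:21 AM − 30 min = 9:51 AM.
The weather segment ends at 9:51 AM + 30 min = 10:21 AM.
From 10:21 AM to 12:03 PM is 1 h 42 min.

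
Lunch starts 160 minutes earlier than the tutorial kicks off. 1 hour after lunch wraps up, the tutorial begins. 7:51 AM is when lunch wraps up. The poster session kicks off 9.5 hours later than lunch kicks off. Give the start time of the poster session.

3:41 PM

The tutorial starts at 7:51 AM + 60 min = 8:51 AM.
Lunch starts at 8:51 AM − 160 min = 6:11 AM.
The poster session starts at 6:11 AM + 570 min = 3:41 PM.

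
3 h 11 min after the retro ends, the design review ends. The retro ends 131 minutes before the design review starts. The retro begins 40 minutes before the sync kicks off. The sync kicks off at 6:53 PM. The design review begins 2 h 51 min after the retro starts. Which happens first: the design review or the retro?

the retro

The retro starts at 6:53 PM − 40 min = 6:13 PM.
The design review starts at 6:13 PM + 171 min = 9:04 PM.
The design review starts at 9:04 PM and the retro starts at 6:13 PM, so the retro is first.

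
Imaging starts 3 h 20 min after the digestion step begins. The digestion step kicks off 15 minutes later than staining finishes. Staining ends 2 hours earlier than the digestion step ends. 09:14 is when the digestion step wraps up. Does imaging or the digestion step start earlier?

Staining ends at 09:14 − 120 min = 07:14.
The digestion step starts at 07:14 + 15 min = 07:29.
Imaging starts at 07:29 + 200 min = 10:49.
Imaging starts at 10:49 and the digestion step starts at 07:29, so the digestion step is first.

the digestion step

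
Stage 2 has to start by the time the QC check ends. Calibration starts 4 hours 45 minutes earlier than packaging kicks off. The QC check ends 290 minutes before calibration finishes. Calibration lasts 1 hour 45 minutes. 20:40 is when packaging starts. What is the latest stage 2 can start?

Calibration starts at 20:40 − 285 min = 15:55.
Calibration ends at 15:55 + 105 min = 17:40.
The QC check ends at 17:40 − 290 min = 12:50.
Stage 2 is bounded by the QC check, so the latest it can start is 12:50.

12:50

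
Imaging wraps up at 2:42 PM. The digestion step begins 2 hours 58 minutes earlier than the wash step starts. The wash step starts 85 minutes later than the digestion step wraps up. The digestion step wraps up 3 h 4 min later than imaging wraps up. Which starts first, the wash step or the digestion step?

The digestion step ends at 2:42 PM + 184 min = 5:46 PM.
The wash step starts at 5:46 PM + 85 min = 7:11 PM.
The digestion step starts at 7:11 PM − 178 min = 4:13 PM.
The wash step starts at 7:11 PM and the digestion step starts at 4:13 PM, so the digestion step is first.

the digestion step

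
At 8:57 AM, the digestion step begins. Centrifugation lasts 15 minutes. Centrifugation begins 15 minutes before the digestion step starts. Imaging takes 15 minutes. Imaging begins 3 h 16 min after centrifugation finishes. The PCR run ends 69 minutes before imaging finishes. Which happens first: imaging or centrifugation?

centrifugation

Centrifugation starts at 8:57 AM − 15 min = 8:42 AM.
Centrifugation ends at 8:42 AM + 15 min = 8:57 AM.
Imaging starts at 8:57 AM + 196 min = 12:13 PM.
Imaging starts at 12:13 PM and centrifugation starts at 8:42 AM, so centrifugation is first.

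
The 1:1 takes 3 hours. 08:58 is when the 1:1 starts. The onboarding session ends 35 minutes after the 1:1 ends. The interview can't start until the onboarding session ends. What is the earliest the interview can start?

12:33

The 1:1 ends at 08:58 + 180 min = 11:58.
The onboarding session ends at 11:58 + 35 min = 12:33.
The interview is bounded by the onboarding session, so the earliest it can start is 12:33.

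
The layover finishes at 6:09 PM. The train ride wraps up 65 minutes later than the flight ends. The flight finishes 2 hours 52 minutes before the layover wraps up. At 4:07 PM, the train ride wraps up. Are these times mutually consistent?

The flight ends at 6:09 PM − 172 min = 3:17 PM.
The train ride ends at 3:17 PM + 65 min = 4:22 PM.
But the train ride is also said to end at 4:07 PM — a 15-minute conflict.

No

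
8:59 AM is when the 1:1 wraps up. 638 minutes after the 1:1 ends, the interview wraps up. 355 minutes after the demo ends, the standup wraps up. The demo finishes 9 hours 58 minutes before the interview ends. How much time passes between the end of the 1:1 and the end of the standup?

The interview ends at 8:59 AM + 638 min = 7:37 PM.
The demo ends at 7:37 PM − 598 min = 9:39 AM.
The standup ends at 9:39 AM + 355 min = 3:34 PM.
From 8:59 AM to 3:34 PM is 6 hours 35 minutes.

6 hours 35 minutes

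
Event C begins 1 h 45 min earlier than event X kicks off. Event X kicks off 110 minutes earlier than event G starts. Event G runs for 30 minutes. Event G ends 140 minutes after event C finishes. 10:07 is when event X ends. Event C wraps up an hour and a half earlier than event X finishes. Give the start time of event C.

Event C ends at 10:07 − 90 min = 08:37.
Event G ends at 08:37 + 140 min = 10:57.
Event G starts at 10:57 − 30 min = 10:27.
Event X starts at 10:27 − 110 min = 08:37.
Event C starts at 08:37 − 105 min = 06:52.

06:52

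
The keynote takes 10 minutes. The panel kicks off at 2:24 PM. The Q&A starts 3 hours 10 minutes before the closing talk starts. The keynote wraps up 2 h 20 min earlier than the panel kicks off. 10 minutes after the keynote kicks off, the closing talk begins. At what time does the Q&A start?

The keynote ends at 2:24 PM − 140 min = 12:04 PM.
The keynote starts at 12:04 PM − 10 min = 11:54 AM.
The closing talk starts at 11:54 AM + 10 min = 12:04 PM.
The Q&A starts at 12:04 PM − 190 min = 8:54 AM.

8:54 AM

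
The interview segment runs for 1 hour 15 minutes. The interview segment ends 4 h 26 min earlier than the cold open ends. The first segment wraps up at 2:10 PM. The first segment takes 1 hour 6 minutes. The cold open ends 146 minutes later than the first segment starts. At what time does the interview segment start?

The first segment starts at 2:10 PM − 66 min = 1:04 PM.
The cold open ends at 1:04 PM + 146 min = 3:30 PM.
The interview segment ends at 3:30 PM − 266 min = 11:04 AM.
The interview segment starts at 11:04 AM − 75 min = 9:49 AM.

9:49 AM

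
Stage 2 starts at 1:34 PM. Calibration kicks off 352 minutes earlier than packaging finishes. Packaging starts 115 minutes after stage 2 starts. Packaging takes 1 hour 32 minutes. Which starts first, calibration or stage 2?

calibration

Packaging starts at 1:34 PM + 115 min = 3:29 PM.
Packaging ends at 3:29 PM + 92 min = 5:01 PM.
Calibration starts at 5:01 PM − 352 min = 11:09 AM.
Calibration starts at 11:09 AM and stage 2 starts at 1:34 PM, so calibration is first.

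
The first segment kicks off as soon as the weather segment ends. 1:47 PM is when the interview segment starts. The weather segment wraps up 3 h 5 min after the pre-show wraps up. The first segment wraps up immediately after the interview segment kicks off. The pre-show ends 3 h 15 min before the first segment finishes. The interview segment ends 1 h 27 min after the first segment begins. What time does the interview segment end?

3:04 PM

The first segment ends at 1:47 PM.
The pre-show ends at 1:47 PM − 195 min = 10:32 AM.
The weather segment ends at 10:32 AM + 185 min = 1:37 PM.
So the first segment starts at 1:37 PM.
The interview segment ends at 1:37 PM + 87 min = 3:04 PM.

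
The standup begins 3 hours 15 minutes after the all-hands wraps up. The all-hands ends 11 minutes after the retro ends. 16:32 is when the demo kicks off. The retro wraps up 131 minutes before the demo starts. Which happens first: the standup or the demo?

The retro ends at 16:32 − 131 min = 14:21.
The all-hands ends at 14:21 + 11 min = 14:32.
The standup starts at 14:32 + 195 min = 17:47.
The standup starts at 17:47 and the demo starts at 16:32, so the demo is first.

the demo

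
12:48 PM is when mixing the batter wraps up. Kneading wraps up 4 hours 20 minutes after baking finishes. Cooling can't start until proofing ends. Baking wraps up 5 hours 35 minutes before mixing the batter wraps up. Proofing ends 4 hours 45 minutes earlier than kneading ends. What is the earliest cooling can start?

Baking ends at 12:48 PM − 335 min = 7:13 AM.
Kneading ends at 7:13 AM + 260 min = 11:33 AM.
Proofing ends at 11:33 AM − 285 min = 6:48 AM.
Cooling is bounded by proofing, so the earliest it can start is 6:48 AM.

6:48 AM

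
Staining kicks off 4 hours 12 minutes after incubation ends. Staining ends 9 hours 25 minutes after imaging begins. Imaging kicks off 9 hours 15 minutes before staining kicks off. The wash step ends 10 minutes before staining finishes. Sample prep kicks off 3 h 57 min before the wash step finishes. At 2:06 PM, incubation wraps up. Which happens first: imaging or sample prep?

imaging

Staining starts at 2:06 PM + 252 min = 6:18 PM.
Imaging starts at 6:18 PM − 555 min = 9:03 AM.
Staining ends at 9:03 AM + 565 min = 6:28 PM.
The wash step ends at 6:28 PM − 10 min = 6:18 PM.
Sample prep starts at 6:18 PM − 237 min = 2:21 PM.
Imaging starts at 9:03 AM and sample prep starts at 2:21 PM, so imaging is first.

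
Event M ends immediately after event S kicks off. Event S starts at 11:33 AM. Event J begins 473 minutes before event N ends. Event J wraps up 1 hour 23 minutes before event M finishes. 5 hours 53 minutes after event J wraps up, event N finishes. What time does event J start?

Event M ends at 11:33 AM.
Event J ends at 11:33 AM − 83 min = 10:10 AM.
Event N ends at 10:10 AM + 353 min = 4:03 PM.
Event J starts at 4:03 PM − 473 min = 8:10 AM.

8:10 AM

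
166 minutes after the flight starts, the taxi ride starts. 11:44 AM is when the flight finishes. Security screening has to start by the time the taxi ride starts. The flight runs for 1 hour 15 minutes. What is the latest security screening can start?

1:15 PM

The flight starts at 11:44 AM − 75 min = 10:29 AM.
The taxi ride starts at 10:29 AM + 166 min = 1:15 PM.
Security screening is bounded by the taxi ride, so the latest it can start is 1:15 PM.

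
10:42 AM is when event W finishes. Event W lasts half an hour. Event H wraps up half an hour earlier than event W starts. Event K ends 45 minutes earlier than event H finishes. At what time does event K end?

8:57 AM

Event W starts at 10:42 AM − 30 min = 10:12 AM.
Event H ends at 10:12 AM − 30 min = 9:42 AM.
Event K ends at 9:42 AM − 45 min = 8:57 AM.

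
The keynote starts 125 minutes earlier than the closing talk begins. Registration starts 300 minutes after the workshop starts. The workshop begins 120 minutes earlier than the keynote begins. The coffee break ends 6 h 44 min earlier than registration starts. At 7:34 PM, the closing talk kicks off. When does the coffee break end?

The keynote starts at 7:34 PM − 125 min = 5:29 PM.
The workshop starts at 5:29 PM − 120 min = 3:29 PM.
Registration starts at 3:29 PM + 300 min = 8:29 PM.
The coffee break ends at 8:29 PM − 404 min = 1:45 PM.

1:45 PM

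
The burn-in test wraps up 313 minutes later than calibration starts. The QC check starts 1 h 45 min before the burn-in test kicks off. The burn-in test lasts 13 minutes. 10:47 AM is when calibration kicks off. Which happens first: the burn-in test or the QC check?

The burn-in test ends at 10:47 AM + 313 min = 4:00 PM.
The burn-in test starts at 4:00 PM − 13 min = 3:47 PM.
The QC check starts at 3:47 PM − 105 min = 2:02 PM.
The burn-in test starts at 3:47 PM and the QC check starts at 2:02 PM, so the QC check is first.

the QC check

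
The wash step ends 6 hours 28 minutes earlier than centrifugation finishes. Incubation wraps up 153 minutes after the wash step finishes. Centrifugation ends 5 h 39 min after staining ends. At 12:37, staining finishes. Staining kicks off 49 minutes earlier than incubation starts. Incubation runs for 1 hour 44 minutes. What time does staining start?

11:48

Centrifugation ends at 12:37 + 339 min = 18:16.
The wash step ends at 18:16 − 388 min = 11:48.
Incubation ends at 11:48 + 153 min = 14:21.
Incubation starts at 14:21 − 104 min = 12:37.
Staining starts at 12:37 − 49 min = 11:48.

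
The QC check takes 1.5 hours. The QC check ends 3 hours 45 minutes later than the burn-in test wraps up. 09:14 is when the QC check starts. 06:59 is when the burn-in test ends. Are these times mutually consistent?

The QC check ends at 06:59 + 225 min = 10:44.
The QC check starts at 10:44 − 90 min = 09:14.
That matches the stated 09:14, so the schedule is consistent.

Yes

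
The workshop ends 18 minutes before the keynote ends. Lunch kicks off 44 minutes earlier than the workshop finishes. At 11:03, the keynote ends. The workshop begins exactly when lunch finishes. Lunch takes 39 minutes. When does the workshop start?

10:40

The workshop ends at 11:03 − 18 min = 10:45.
Lunch starts at 10:45 − 44 min = 10:01.
Lunch ends at 10:01 + 39 min = 10:40.
So the workshop starts at 10:40.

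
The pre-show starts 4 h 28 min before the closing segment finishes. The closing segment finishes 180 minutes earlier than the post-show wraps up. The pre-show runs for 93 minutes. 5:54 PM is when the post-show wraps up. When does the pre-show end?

The closing segment ends at 5:54 PM − 180 min = 2:54 PM.
The pre-show starts at 2:54 PM − 268 min = 10:26 AM.
The pre-show ends at 10:26 AM + 93 min = 11:59 AM.

11:59 AM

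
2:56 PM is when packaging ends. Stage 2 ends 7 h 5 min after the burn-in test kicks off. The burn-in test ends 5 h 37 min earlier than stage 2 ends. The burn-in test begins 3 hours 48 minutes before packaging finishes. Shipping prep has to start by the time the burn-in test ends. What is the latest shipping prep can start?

The burn-in test starts at 2:56 PM − 228 min = 11:08 AM.
Stage 2 ends at 11:08 AM + 425 min = 6:13 PM.
The burn-in test ends at 6:13 PM − 337 min = 12:36 PM.
Shipping prep is bounded by the burn-in test, so the latest it can start is 12:36 PM.

12:36 PM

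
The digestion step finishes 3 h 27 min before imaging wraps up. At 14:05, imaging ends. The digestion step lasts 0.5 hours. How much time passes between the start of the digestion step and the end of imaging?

237 minutes

The digestion step ends at 14:05 − 207 min = 10:38.
The digestion step starts at 10:38 − 30 min = 10:08.
From 10:08 to 14:05 is 237 minutes.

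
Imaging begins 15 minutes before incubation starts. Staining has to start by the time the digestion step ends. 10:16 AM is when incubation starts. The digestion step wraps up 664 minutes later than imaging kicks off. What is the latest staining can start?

Imaging starts at 10:16 AM − 15 min = 10:01 AM.
The digestion step ends at 10:01 AM + 664 min = 9:05 PM.
Staining is bounded by the digestion step, so the latest it can start is 9:05 PM.

9:05 PM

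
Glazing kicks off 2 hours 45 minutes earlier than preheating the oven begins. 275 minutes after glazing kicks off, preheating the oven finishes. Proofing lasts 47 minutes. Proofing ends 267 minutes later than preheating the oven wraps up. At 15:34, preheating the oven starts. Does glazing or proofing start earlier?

glazing

Glazing starts at 15:34 − 165 min = 12:49.
Preheating the oven ends at 12:49 + 275 min = 17:24.
Proofing ends at 17:24 + 267 min = 21:51.
Proofing starts at 21:51 − 47 min = 21:04.
Glazing starts at 12:49 and proofing starts at 21:04, so glazing is first.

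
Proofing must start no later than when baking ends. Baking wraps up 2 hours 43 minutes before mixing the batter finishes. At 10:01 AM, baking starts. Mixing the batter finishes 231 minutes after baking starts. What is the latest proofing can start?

11:09 AM

Mixing the batter ends at 10:01 AM + 231 min = 1:52 PM.
Baking ends at 1:52 PM − 163 min = 11:09 AM.
Proofing is bounded by baking, so the latest it can start is 11:09 AM.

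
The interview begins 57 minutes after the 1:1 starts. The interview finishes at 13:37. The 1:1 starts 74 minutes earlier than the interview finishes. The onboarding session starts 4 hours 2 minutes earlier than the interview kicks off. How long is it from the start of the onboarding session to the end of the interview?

4 hours 19 minutes

The 1:1 starts at 13:37 − 74 min = 12:23.
The interview starts at 12:23 + 57 min = 13:20.
The onboarding session starts at 13:20 − 242 min = 09:18.
From 09:18 to 13:37 is 4 hours 19 minutes.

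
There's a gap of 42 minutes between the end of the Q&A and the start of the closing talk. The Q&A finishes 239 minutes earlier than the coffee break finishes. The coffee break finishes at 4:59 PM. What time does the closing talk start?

The Q&A ends at 4:59 PM − 239 min = 1:00 PM.
The closing talk starts at 1:00 PM + 42 min = 1:42 PM.

1:42 PM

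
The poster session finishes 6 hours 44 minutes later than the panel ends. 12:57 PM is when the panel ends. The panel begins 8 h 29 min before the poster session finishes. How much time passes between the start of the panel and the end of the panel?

The poster session ends at 12:57 PM + 404 min = 7:41 PM.
The panel starts at 7:41 PM − 509 min = 11:12 AM.
From 11:12 AM to 12:57 PM is 105 minutes.

105 minutes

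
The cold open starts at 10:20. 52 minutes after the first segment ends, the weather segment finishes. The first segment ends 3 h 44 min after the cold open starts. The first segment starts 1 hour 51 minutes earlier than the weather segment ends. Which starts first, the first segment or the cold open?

the cold open

The first segment ends at 10:20 + 224 min = 14:04.
The weather segment ends at 14:04 + 52 min = 14:56.
The first segment starts at 14:56 − 111 min = 13:05.
The first segment starts at 13:05 and the cold open starts at 10:20, so the cold open is first.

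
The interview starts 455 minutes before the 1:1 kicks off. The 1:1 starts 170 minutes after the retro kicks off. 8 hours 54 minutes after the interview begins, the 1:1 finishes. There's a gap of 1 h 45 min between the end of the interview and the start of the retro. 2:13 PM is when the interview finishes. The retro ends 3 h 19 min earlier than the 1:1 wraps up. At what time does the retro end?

4:48 PM

The retro starts at 2:13 PM + 105 min = 3:58 PM.
The 1:1 starts at 3:58 PM + 170 min = 6:48 PM.
The interview starts at 6:48 PM − 455 min = 11:13 AM.
The 1:1 ends at 11:13 AM + 534 min = 8:07 PM.
The retro ends at 8:07 PM − 199 min = 4:48 PM.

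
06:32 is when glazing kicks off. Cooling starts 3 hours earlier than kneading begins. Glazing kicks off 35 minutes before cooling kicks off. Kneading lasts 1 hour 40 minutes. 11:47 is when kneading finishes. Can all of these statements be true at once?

Kneading starts at 11:47 − 100 min = 10:07.
Cooling starts at 10:07 − 180 min = 07:07.
Glazing starts at 07:07 − 35 min = 06:32.
That matches the stated 06:32, so the schedule is consistent.

Yes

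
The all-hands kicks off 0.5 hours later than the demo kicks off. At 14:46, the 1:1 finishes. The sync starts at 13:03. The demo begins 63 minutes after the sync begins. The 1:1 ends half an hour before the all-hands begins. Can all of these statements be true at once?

No

The demo starts at 13:03 + 63 min = 14:06.
The all-hands starts at 14:06 + 30 min = 14:36.
The 1:1 ends at 14:36 − 30 min = 14:06.
But the 1:1 is also said to end at 14:46 — a 40-minute conflict.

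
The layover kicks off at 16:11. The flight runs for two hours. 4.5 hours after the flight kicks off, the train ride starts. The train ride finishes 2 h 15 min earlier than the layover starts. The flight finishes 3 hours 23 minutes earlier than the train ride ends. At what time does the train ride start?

The train ride ends at 16:11 − 135 min = 13:56.
The flight ends at 13:56 − 203 min = 10:33.
The flight starts at 10:33 − 120 min = 08:33.
The train ride starts at 08:33 + 270 min = 13:03.

13:03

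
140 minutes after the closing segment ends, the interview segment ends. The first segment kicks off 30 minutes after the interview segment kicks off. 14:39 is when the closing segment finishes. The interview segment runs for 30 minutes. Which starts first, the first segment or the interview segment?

The interview segment ends at 14:39 + 140 min = 16:59.
The interview segment starts at 16:59 − 30 min = 16:29.
The first segment starts at 16:29 + 30 min = 16:59.
The first segment starts at 16:59 and the interview segment starts at 16:29, so the interview segment is first.

the interview segment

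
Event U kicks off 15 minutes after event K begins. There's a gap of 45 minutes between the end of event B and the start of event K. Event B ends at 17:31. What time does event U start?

Event K starts at 17:31 + 45 min = 18:16.
Event U starts at 18:16 + 15 min = 18:31.

18:31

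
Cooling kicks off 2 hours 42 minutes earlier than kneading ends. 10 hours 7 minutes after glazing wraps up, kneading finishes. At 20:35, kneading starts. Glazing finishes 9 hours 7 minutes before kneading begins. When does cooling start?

Glazing ends at 20:35 − 547 min = 11:28.
Kneading ends at 11:28 + 607 min = 21:35.
Cooling starts at 21:35 − 162 min = 18:53.

18:53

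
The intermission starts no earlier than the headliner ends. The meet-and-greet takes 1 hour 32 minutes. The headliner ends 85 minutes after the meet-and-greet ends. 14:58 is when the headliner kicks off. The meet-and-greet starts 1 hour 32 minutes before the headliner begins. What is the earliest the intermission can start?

16:23

The meet-and-greet starts at 14:58 − 92 min = 13:26.
The meet-and-greet ends at 13:26 + 92 min = 14:58.
The headliner ends at 14:58 + 85 min = 16:23.
The intermission is bounded by the headliner, so the earliest it can start is 16:23.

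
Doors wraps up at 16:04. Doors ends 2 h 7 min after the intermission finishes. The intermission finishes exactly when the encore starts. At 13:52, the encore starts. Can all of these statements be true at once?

The intermission ends at 13:52.
Doors ends at 13:52 + 127 min = 15:59.
But doors is also said to end at 16:04 — a 5-minute conflict.

No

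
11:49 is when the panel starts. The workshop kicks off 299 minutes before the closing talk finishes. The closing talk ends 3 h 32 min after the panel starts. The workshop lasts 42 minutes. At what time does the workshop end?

The closing talk ends at 11:49 + 212 min = 15:21.
The workshop starts at 15:21 − 299 min = 10:22.
The workshop ends at 10:22 + 42 min = 11:04.

11:04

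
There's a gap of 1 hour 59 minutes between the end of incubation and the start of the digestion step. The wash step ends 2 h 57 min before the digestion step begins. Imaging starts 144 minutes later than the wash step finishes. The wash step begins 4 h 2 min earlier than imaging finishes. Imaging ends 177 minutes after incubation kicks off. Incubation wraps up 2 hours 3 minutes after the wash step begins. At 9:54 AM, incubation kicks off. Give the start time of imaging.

Imaging ends at 9:54 AM + 177 min = 12:51 PM.
The wash step starts at 12:51 PM − 242 min = 8:49 AM.
Incubation ends at 8:49 AM + 123 min = 10:52 AM.
The digestion step starts at 10:52 AM + 119 min = 12:51 PM.
The wash step ends at 12:51 PM − 177 min = 9:54 AM.
Imaging starts at 9:54 AM + 144 min = 12:18 PM.

12:18 PM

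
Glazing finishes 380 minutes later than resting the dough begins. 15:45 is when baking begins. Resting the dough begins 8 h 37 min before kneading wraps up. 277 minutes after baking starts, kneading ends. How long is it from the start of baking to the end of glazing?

Kneading ends at 15:45 + 277 min = 20:22.
Resting the dough starts at 20:22 − 517 min = 11:45.
Glazing ends at 11:45 + 380 min = 18:05.
From 15:45 to 18:05 is 140 minutes.

140 minutes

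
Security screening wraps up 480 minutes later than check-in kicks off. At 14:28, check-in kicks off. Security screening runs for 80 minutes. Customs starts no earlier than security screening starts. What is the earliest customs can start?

21:08

Security screening ends at 14:28 + 480 min = 22:28.
Security screening starts at 22:28 − 80 min = 21:08.
Customs is bounded by security screening, so the earliest it can start is 21:08.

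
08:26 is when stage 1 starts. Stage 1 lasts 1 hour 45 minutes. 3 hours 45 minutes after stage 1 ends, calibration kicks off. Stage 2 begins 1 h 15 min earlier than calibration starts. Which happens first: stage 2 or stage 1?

Stage 1 ends at 08:26 + 105 min = 10:11.
Calibration starts at 10:11 + 225 min = 13:56.
Stage 2 starts at 13:56 − 75 min = 12:41.
Stage 2 starts at 12:41 and stage 1 starts at 08:26, so stage 1 is first.

stage 1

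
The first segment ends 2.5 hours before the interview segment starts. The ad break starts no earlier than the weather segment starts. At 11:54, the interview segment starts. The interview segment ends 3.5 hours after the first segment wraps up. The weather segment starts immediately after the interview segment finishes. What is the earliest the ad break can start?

The first segment ends at 11:54 − 150 min = 09:24.
The interview segment ends at 09:24 + 210 min = 12:54.
So the weather segment starts at 12:54.
The ad break is bounded by the weather segment, so the earliest it can start is 12:54.

12:54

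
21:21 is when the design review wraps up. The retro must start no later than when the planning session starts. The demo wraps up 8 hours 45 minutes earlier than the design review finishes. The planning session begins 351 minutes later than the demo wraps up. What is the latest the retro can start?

The demo ends at 21:21 − 525 min = 12:36.
The planning session starts at 12:36 + 351 min = 18:27.
The retro is bounded by the planning session, so the latest it can start is 18:27.

18:27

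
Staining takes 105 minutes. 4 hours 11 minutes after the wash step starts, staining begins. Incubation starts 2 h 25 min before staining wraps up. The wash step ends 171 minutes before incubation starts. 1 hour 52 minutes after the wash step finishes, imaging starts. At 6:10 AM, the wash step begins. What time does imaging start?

8:42 AM

Staining starts at 6:10 AM + 251 min = 10:21 AM.
Staining ends at 10:21 AM + 105 min = 12:06 PM.
Incubation starts at 12:06 PM − 145 min = 9:41 AM.
The wash step ends at 9:41 AM − 171 min = 6:50 AM.
Imaging starts at 6:50 AM + 112 min = 8:42 AM.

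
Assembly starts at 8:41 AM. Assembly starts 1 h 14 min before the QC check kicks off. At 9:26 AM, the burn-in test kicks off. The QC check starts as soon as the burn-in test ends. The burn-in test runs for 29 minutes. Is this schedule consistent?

Yes

The burn-in test ends at 9:26 AM + 29 min = 9:55 AM.
So the QC check starts at 9:55 AM.
Assembly starts at 9:55 AM − 74 min = 8:41 AM.
That matches the stated 8:41 AM, so the schedule is consistent.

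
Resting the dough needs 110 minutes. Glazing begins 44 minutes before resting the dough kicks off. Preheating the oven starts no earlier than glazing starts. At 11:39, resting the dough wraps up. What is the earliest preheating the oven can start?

09:05

Resting the dough starts at 11:39 − 110 min = 09:49.
Glazing starts at 09:49 − 44 min = 09:05.
Preheating the oven is bounded by glazing, so the earliest it can start is 09:05.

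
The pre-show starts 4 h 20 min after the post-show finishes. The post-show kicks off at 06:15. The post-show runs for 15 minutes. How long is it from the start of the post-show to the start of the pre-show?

4 h 35 min

The post-show ends at 06:15 + 15 min = 06:30.
The pre-show starts at 06:30 + 260 min = 10:50.
From 06:15 to 10:50 is 4 h 35 min.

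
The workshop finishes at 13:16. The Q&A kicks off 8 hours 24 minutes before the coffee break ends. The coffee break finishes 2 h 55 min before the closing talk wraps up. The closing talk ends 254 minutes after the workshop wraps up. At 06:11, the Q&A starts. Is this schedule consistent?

Yes

The closing talk ends at 13:16 + 254 min = 17:30.
The coffee break ends at 17:30 − 175 min = 14:35.
The Q&A starts at 14:35 − 504 min = 06:11.
That matches the stated 06:11, so the schedule is consistent.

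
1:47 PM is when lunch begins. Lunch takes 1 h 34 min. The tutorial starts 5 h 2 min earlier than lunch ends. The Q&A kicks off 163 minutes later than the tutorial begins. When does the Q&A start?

Lunch ends at 1:47 PM + 94 min = 3:21 PM.
The tutorial starts at 3:21 PM − 302 min = 10:19 AM.
The Q&A starts at 10:19 AM + 163 min = 1:02 PM.

1:02 PM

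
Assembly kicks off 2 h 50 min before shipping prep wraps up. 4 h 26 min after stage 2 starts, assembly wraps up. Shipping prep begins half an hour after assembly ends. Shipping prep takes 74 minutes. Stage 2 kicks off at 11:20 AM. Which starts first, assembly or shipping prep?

assembly

Assembly ends at 11:20 AM + 266 min = 3:46 PM.
Shipping prep starts at 3:46 PM + 30 min = 4:16 PM.
Shipping prep ends at 4:16 PM + 74 min = 5:30 PM.
Assembly starts at 5:30 PM − 170 min = 2:40 PM.
Assembly starts at 2:40 PM and shipping prep starts at 4:16 PM, so assembly is first.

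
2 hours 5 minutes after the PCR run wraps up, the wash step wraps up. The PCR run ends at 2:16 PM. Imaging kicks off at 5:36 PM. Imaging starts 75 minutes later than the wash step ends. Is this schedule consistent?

The wash step ends at 2:16 PM + 125 min = 4:21 PM.
Imaging starts at 4:21 PM + 75 min = 5:36 PM.
That matches the stated 5:36 PM, so the schedule is consistent.

Yes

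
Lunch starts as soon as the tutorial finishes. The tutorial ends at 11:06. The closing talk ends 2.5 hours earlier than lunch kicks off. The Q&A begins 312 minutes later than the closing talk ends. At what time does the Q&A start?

Lunch starts at 11:06.
The closing talk ends at 11:06 − 150 min = 08:36.
The Q&A starts at 08:36 + 312 min = 13:48.

13:48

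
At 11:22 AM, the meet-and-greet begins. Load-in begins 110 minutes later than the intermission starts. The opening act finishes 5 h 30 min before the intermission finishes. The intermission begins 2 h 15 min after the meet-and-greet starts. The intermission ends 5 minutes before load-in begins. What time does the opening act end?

9:52 AM

The intermission starts at 11:22 AM + 135 min = 1:37 PM.
Load-in starts at 1:37 PM + 110 min = 3:27 PM.
The intermission ends at 3:27 PM − 5 min = 3:22 PM.
The opening act ends at 3:22 PM − 330 min = 9:52 AM.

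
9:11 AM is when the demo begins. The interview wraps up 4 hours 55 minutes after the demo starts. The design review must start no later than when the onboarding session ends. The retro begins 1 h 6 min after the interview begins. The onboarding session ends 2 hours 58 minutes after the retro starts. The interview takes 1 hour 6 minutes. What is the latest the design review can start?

The interview ends at 9:11 AM + 295 min = 2:06 PM.
The interview starts at 2:06 PM − 66 min = 1:00 PM.
The retro starts at 1:00 PM + 66 min = 2:06 PM.
The onboarding session ends at 2:06 PM + 178 min = 5:04 PM.
The design review is bounded by the onboarding session, so the latest it can start is 5:04 PM.

5:04 PM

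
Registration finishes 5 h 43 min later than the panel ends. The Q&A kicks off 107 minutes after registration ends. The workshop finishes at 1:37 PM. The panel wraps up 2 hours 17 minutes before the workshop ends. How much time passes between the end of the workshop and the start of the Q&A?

313 minutes

The panel ends at 1:37 PM − 137 min = 11:20 AM.
Registration ends at 11:20 AM + 343 min = 5:03 PM.
The Q&A starts at 5:03 PM + 107 min = 6:50 PM.
From 1:37 PM to 6:50 PM is 313 minutes.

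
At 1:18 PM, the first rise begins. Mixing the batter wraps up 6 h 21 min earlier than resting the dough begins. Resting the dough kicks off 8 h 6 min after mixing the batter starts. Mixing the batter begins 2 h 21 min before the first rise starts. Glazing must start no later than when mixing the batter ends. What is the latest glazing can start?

Mixing the batter starts at 1:18 PM − 141 min = 10:57 AM.
Resting the dough starts at 10:57 AM + 486 min = 7:03 PM.
Mixing the batter ends at 7:03 PM − 381 min = 12:42 PM.
Glazing is bounded by mixing the batter, so the latest it can start is 12:42 PM.

12:42 PM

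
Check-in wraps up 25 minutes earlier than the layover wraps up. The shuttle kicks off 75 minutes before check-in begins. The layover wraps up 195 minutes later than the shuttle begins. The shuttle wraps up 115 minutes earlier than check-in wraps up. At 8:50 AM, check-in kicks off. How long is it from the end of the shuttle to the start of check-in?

The shuttle starts at 8:50 AM − 75 min = 7:35 AM.
The layover ends at 7:35 AM + 195 min = 10:50 AM.
Check-in ends at 10:50 AM − 25 min = 10:25 AM.
The shuttle ends at 10:25 AM − 115 min = 8:30 AM.
From 8:30 AM to 8:50 AM is 20 minutes.

20 minutes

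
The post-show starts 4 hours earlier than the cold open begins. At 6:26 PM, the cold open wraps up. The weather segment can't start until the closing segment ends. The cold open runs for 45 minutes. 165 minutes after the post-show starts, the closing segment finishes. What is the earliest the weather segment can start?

4:26 PM

The cold open starts at 6:26 PM − 45 min = 5:41 PM.
The post-show starts at 5:41 PM − 240 min = 1:41 PM.
The closing segment ends at 1:41 PM + 165 min = 4:26 PM.
The weather segment is bounded by the closing segment, so the earliest it can start is 4:26 PM.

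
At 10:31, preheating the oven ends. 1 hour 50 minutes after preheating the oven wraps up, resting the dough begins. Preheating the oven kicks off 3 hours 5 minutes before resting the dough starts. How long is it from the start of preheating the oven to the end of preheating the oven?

75 minutes

Resting the dough starts at 10:31 + 110 min = 12:21.
Preheating the oven starts at 12:21 − 185 min = 09:16.
From 09:16 to 10:31 is 75 minutes.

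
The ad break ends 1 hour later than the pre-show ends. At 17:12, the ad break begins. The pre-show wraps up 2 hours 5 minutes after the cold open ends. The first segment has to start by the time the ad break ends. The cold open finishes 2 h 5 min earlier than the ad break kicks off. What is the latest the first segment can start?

The cold open ends at 17:12 − 125 min = 15:07.
The pre-show ends at 15:07 + 125 min = 17:12.
The ad break ends at 17:12 + 60 min = 18:12.
The first segment is bounded by the ad break, so the latest it can start is 18:12.

18:12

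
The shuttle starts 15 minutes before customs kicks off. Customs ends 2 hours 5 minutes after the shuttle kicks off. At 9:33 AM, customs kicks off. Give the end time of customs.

11:23 AM

The shuttle starts at 9:33 AM − 15 min = 9:18 AM.
Customs ends at 9:18 AM + 125 min = 11:23 AM.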